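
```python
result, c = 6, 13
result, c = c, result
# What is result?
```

Answer: 13

Derivation:
Trace (tracking result):
result, c = (6, 13)  # -> result = 6, c = 13
result, c = (c, result)  # -> result = 13, c = 6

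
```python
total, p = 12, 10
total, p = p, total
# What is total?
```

Answer: 10

Derivation:
Trace (tracking total):
total, p = (12, 10)  # -> total = 12, p = 10
total, p = (p, total)  # -> total = 10, p = 12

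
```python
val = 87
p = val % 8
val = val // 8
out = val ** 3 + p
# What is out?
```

Answer: 1007

Derivation:
Trace (tracking out):
val = 87  # -> val = 87
p = val % 8  # -> p = 7
val = val // 8  # -> val = 10
out = val ** 3 + p  # -> out = 1007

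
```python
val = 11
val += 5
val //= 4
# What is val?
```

Answer: 4

Derivation:
Trace (tracking val):
val = 11  # -> val = 11
val += 5  # -> val = 16
val //= 4  # -> val = 4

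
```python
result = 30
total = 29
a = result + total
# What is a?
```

Trace (tracking a):
result = 30  # -> result = 30
total = 29  # -> total = 29
a = result + total  # -> a = 59

Answer: 59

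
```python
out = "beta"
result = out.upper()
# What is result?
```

Trace (tracking result):
out = 'beta'  # -> out = 'beta'
result = out.upper()  # -> result = 'BETA'

Answer: 'BETA'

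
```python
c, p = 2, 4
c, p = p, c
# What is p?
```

Trace (tracking p):
c, p = (2, 4)  # -> c = 2, p = 4
c, p = (p, c)  # -> c = 4, p = 2

Answer: 2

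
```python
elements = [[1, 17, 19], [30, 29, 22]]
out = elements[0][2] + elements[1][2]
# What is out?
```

Answer: 41

Derivation:
Trace (tracking out):
elements = [[1, 17, 19], [30, 29, 22]]  # -> elements = [[1, 17, 19], [30, 29, 22]]
out = elements[0][2] + elements[1][2]  # -> out = 41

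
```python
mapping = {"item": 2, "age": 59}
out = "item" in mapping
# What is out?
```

Trace (tracking out):
mapping = {'item': 2, 'age': 59}  # -> mapping = {'item': 2, 'age': 59}
out = 'item' in mapping  # -> out = True

Answer: True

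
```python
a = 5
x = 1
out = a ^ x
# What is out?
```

Answer: 4

Derivation:
Trace (tracking out):
a = 5  # -> a = 5
x = 1  # -> x = 1
out = a ^ x  # -> out = 4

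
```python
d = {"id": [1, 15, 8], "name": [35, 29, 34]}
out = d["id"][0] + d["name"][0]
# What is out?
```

Trace (tracking out):
d = {'id': [1, 15, 8], 'name': [35, 29, 34]}  # -> d = {'id': [1, 15, 8], 'name': [35, 29, 34]}
out = d['id'][0] + d['name'][0]  # -> out = 36

Answer: 36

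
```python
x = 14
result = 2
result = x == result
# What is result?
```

Trace (tracking result):
x = 14  # -> x = 14
result = 2  # -> result = 2
result = x == result  # -> result = False

Answer: False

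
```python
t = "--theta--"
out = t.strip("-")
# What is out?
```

Trace (tracking out):
t = '--theta--'  # -> t = '--theta--'
out = t.strip('-')  # -> out = 'theta'

Answer: 'theta'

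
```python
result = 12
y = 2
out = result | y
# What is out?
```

Trace (tracking out):
result = 12  # -> result = 12
y = 2  # -> y = 2
out = result | y  # -> out = 14

Answer: 14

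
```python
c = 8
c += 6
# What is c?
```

Answer: 14

Derivation:
Trace (tracking c):
c = 8  # -> c = 8
c += 6  # -> c = 14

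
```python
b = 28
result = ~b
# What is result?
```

Answer: -29

Derivation:
Trace (tracking result):
b = 28  # -> b = 28
result = ~b  # -> result = -29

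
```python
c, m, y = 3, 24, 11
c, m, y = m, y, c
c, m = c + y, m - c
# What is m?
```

Trace (tracking m):
c, m, y = (3, 24, 11)  # -> c = 3, m = 24, y = 11
c, m, y = (m, y, c)  # -> c = 24, m = 11, y = 3
c, m = (c + y, m - c)  # -> c = 27, m = -13

Answer: -13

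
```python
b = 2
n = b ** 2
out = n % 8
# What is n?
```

Trace (tracking n):
b = 2  # -> b = 2
n = b ** 2  # -> n = 4
out = n % 8  # -> out = 4

Answer: 4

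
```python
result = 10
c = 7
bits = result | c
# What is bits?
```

Answer: 15

Derivation:
Trace (tracking bits):
result = 10  # -> result = 10
c = 7  # -> c = 7
bits = result | c  # -> bits = 15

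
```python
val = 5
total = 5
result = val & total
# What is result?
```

Trace (tracking result):
val = 5  # -> val = 5
total = 5  # -> total = 5
result = val & total  # -> result = 5

Answer: 5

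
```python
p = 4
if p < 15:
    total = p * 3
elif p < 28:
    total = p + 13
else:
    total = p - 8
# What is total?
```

Answer: 12

Derivation:
Trace (tracking total):
p = 4  # -> p = 4
if p < 15:  # condition is True
    total = p * 3  # -> total = 12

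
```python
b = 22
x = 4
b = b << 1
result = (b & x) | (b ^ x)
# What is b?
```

Answer: 44

Derivation:
Trace (tracking b):
b = 22  # -> b = 22
x = 4  # -> x = 4
b = b << 1  # -> b = 44
result = b & x | b ^ x  # -> result = 44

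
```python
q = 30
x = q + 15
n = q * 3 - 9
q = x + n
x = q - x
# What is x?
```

Answer: 81

Derivation:
Trace (tracking x):
q = 30  # -> q = 30
x = q + 15  # -> x = 45
n = q * 3 - 9  # -> n = 81
q = x + n  # -> q = 126
x = q - x  # -> x = 81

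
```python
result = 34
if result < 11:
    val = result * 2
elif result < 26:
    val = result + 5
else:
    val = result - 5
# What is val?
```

Answer: 29

Derivation:
Trace (tracking val):
result = 34  # -> result = 34
if result < 11:  # condition is False
elif result < 26:  # condition is False
else:
    val = result - 5  # -> val = 29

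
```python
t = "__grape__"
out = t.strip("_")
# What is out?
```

Answer: 'grape'

Derivation:
Trace (tracking out):
t = '__grape__'  # -> t = '__grape__'
out = t.strip('_')  # -> out = 'grape'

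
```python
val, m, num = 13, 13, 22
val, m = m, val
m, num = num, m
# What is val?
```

Trace (tracking val):
val, m, num = (13, 13, 22)  # -> val = 13, m = 13, num = 22
val, m = (m, val)  # -> val = 13, m = 13
m, num = (num, m)  # -> m = 22, num = 13

Answer: 13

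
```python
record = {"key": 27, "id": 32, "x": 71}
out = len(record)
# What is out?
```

Answer: 3

Derivation:
Trace (tracking out):
record = {'key': 27, 'id': 32, 'x': 71}  # -> record = {'key': 27, 'id': 32, 'x': 71}
out = len(record)  # -> out = 3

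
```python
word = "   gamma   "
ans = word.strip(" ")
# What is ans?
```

Answer: 'gamma'

Derivation:
Trace (tracking ans):
word = '   gamma   '  # -> word = '   gamma   '
ans = word.strip(' ')  # -> ans = 'gamma'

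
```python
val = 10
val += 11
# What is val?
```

Answer: 21

Derivation:
Trace (tracking val):
val = 10  # -> val = 10
val += 11  # -> val = 21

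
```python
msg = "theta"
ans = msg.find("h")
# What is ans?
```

Trace (tracking ans):
msg = 'theta'  # -> msg = 'theta'
ans = msg.find('h')  # -> ans = 1

Answer: 1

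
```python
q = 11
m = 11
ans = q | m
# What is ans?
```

Trace (tracking ans):
q = 11  # -> q = 11
m = 11  # -> m = 11
ans = q | m  # -> ans = 11

Answer: 11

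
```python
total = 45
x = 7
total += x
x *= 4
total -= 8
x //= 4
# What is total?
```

Trace (tracking total):
total = 45  # -> total = 45
x = 7  # -> x = 7
total += x  # -> total = 52
x *= 4  # -> x = 28
total -= 8  # -> total = 44
x //= 4  # -> x = 7

Answer: 44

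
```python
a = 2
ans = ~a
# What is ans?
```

Trace (tracking ans):
a = 2  # -> a = 2
ans = ~a  # -> ans = -3

Answer: -3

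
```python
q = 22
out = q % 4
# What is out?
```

Answer: 2

Derivation:
Trace (tracking out):
q = 22  # -> q = 22
out = q % 4  # -> out = 2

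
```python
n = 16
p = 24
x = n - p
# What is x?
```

Answer: -8

Derivation:
Trace (tracking x):
n = 16  # -> n = 16
p = 24  # -> p = 24
x = n - p  # -> x = -8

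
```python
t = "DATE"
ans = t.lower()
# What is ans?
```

Answer: 'date'

Derivation:
Trace (tracking ans):
t = 'DATE'  # -> t = 'DATE'
ans = t.lower()  # -> ans = 'date'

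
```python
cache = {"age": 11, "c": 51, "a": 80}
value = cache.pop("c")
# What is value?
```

Answer: 51

Derivation:
Trace (tracking value):
cache = {'age': 11, 'c': 51, 'a': 80}  # -> cache = {'age': 11, 'c': 51, 'a': 80}
value = cache.pop('c')  # -> value = 51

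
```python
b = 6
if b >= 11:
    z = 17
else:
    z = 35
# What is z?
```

Trace (tracking z):
b = 6  # -> b = 6
if b >= 11:  # condition is False
else:
    z = 35  # -> z = 35

Answer: 35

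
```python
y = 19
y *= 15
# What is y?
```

Trace (tracking y):
y = 19  # -> y = 19
y *= 15  # -> y = 285

Answer: 285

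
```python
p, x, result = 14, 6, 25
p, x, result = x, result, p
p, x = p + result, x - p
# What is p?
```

Trace (tracking p):
p, x, result = (14, 6, 25)  # -> p = 14, x = 6, result = 25
p, x, result = (x, result, p)  # -> p = 6, x = 25, result = 14
p, x = (p + result, x - p)  # -> p = 20, x = 19

Answer: 20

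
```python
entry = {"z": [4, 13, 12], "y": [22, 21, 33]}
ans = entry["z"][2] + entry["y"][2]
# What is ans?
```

Answer: 45

Derivation:
Trace (tracking ans):
entry = {'z': [4, 13, 12], 'y': [22, 21, 33]}  # -> entry = {'z': [4, 13, 12], 'y': [22, 21, 33]}
ans = entry['z'][2] + entry['y'][2]  # -> ans = 45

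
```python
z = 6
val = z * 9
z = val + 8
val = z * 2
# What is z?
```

Trace (tracking z):
z = 6  # -> z = 6
val = z * 9  # -> val = 54
z = val + 8  # -> z = 62
val = z * 2  # -> val = 124

Answer: 62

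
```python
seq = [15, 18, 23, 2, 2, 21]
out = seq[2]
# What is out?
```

Trace (tracking out):
seq = [15, 18, 23, 2, 2, 21]  # -> seq = [15, 18, 23, 2, 2, 21]
out = seq[2]  # -> out = 23

Answer: 23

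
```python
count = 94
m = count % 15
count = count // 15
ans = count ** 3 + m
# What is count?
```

Answer: 6

Derivation:
Trace (tracking count):
count = 94  # -> count = 94
m = count % 15  # -> m = 4
count = count // 15  # -> count = 6
ans = count ** 3 + m  # -> ans = 220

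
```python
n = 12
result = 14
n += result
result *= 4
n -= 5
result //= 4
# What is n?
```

Answer: 21

Derivation:
Trace (tracking n):
n = 12  # -> n = 12
result = 14  # -> result = 14
n += result  # -> n = 26
result *= 4  # -> result = 56
n -= 5  # -> n = 21
result //= 4  # -> result = 14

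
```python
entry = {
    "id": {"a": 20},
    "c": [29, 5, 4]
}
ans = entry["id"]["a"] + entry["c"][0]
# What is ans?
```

Trace (tracking ans):
entry = {'id': {'a': 20}, 'c': [29, 5, 4]}  # -> entry = {'id': {'a': 20}, 'c': [29, 5, 4]}
ans = entry['id']['a'] + entry['c'][0]  # -> ans = 49

Answer: 49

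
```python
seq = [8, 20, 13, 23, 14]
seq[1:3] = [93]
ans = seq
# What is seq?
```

Trace (tracking seq):
seq = [8, 20, 13, 23, 14]  # -> seq = [8, 20, 13, 23, 14]
seq[1:3] = [93]  # -> seq = [8, 93, 23, 14]
ans = seq  # -> ans = [8, 93, 23, 14]

Answer: [8, 93, 23, 14]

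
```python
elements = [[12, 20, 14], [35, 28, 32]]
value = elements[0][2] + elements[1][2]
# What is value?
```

Answer: 46

Derivation:
Trace (tracking value):
elements = [[12, 20, 14], [35, 28, 32]]  # -> elements = [[12, 20, 14], [35, 28, 32]]
value = elements[0][2] + elements[1][2]  # -> value = 46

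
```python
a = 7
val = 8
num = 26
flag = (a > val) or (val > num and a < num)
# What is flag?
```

Trace (tracking flag):
a = 7  # -> a = 7
val = 8  # -> val = 8
num = 26  # -> num = 26
flag = a > val or (val > num and a < num)  # -> flag = False

Answer: False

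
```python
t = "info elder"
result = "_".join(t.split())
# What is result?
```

Answer: 'info_elder'

Derivation:
Trace (tracking result):
t = 'info elder'  # -> t = 'info elder'
result = '_'.join(t.split())  # -> result = 'info_elder'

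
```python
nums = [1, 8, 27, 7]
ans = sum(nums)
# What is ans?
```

Trace (tracking ans):
nums = [1, 8, 27, 7]  # -> nums = [1, 8, 27, 7]
ans = sum(nums)  # -> ans = 43

Answer: 43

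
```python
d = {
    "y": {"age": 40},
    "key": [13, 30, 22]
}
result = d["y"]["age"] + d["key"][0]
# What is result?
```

Trace (tracking result):
d = {'y': {'age': 40}, 'key': [13, 30, 22]}  # -> d = {'y': {'age': 40}, 'key': [13, 30, 22]}
result = d['y']['age'] + d['key'][0]  # -> result = 53

Answer: 53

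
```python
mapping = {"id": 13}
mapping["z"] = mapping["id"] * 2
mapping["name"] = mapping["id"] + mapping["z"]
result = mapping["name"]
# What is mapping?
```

Trace (tracking mapping):
mapping = {'id': 13}  # -> mapping = {'id': 13}
mapping['z'] = mapping['id'] * 2  # -> mapping = {'id': 13, 'z': 26}
mapping['name'] = mapping['id'] + mapping['z']  # -> mapping = {'id': 13, 'z': 26, 'name': 39}
result = mapping['name']  # -> result = 39

Answer: {'id': 13, 'z': 26, 'name': 39}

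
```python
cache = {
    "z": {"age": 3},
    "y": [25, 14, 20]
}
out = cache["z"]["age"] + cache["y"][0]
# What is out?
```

Trace (tracking out):
cache = {'z': {'age': 3}, 'y': [25, 14, 20]}  # -> cache = {'z': {'age': 3}, 'y': [25, 14, 20]}
out = cache['z']['age'] + cache['y'][0]  # -> out = 28

Answer: 28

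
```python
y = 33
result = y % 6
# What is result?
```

Trace (tracking result):
y = 33  # -> y = 33
result = y % 6  # -> result = 3

Answer: 3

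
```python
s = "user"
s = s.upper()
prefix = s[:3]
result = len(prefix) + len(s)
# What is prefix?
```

Trace (tracking prefix):
s = 'user'  # -> s = 'user'
s = s.upper()  # -> s = 'USER'
prefix = s[:3]  # -> prefix = 'USE'
result = len(prefix) + len(s)  # -> result = 7

Answer: 'USE'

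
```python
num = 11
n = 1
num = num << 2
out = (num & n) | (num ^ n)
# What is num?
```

Trace (tracking num):
num = 11  # -> num = 11
n = 1  # -> n = 1
num = num << 2  # -> num = 44
out = num & n | num ^ n  # -> out = 45

Answer: 44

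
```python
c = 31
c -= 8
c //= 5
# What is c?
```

Trace (tracking c):
c = 31  # -> c = 31
c -= 8  # -> c = 23
c //= 5  # -> c = 4

Answer: 4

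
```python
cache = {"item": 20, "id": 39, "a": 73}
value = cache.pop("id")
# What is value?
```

Answer: 39

Derivation:
Trace (tracking value):
cache = {'item': 20, 'id': 39, 'a': 73}  # -> cache = {'item': 20, 'id': 39, 'a': 73}
value = cache.pop('id')  # -> value = 39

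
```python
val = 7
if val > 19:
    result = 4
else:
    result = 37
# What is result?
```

Answer: 37

Derivation:
Trace (tracking result):
val = 7  # -> val = 7
if val > 19:  # condition is False
else:
    result = 37  # -> result = 37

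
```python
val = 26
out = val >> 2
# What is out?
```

Trace (tracking out):
val = 26  # -> val = 26
out = val >> 2  # -> out = 6

Answer: 6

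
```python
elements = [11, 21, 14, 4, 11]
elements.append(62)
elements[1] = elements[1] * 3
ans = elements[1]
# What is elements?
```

Answer: [11, 63, 14, 4, 11, 62]

Derivation:
Trace (tracking elements):
elements = [11, 21, 14, 4, 11]  # -> elements = [11, 21, 14, 4, 11]
elements.append(62)  # -> elements = [11, 21, 14, 4, 11, 62]
elements[1] = elements[1] * 3  # -> elements = [11, 63, 14, 4, 11, 62]
ans = elements[1]  # -> ans = 63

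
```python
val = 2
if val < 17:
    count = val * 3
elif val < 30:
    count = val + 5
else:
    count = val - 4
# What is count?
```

Answer: 6

Derivation:
Trace (tracking count):
val = 2  # -> val = 2
if val < 17:  # condition is True
    count = val * 3  # -> count = 6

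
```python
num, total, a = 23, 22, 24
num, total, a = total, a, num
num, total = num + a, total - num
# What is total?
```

Trace (tracking total):
num, total, a = (23, 22, 24)  # -> num = 23, total = 22, a = 24
num, total, a = (total, a, num)  # -> num = 22, total = 24, a = 23
num, total = (num + a, total - num)  # -> num = 45, total = 2

Answer: 2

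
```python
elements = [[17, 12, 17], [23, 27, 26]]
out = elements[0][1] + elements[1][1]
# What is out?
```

Trace (tracking out):
elements = [[17, 12, 17], [23, 27, 26]]  # -> elements = [[17, 12, 17], [23, 27, 26]]
out = elements[0][1] + elements[1][1]  # -> out = 39

Answer: 39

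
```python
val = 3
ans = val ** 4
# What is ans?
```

Answer: 81

Derivation:
Trace (tracking ans):
val = 3  # -> val = 3
ans = val ** 4  # -> ans = 81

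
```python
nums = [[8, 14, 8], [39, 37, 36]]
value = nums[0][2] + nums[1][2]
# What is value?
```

Trace (tracking value):
nums = [[8, 14, 8], [39, 37, 36]]  # -> nums = [[8, 14, 8], [39, 37, 36]]
value = nums[0][2] + nums[1][2]  # -> value = 44

Answer: 44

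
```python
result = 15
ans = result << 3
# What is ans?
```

Answer: 120

Derivation:
Trace (tracking ans):
result = 15  # -> result = 15
ans = result << 3  # -> ans = 120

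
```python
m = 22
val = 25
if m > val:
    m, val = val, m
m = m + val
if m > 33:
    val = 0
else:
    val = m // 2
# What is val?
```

Trace (tracking val):
m = 22  # -> m = 22
val = 25  # -> val = 25
if m > val:  # condition is False
m = m + val  # -> m = 47
if m > 33:  # condition is True
    val = 0  # -> val = 0

Answer: 0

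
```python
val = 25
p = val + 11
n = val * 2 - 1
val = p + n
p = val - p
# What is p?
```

Answer: 49

Derivation:
Trace (tracking p):
val = 25  # -> val = 25
p = val + 11  # -> p = 36
n = val * 2 - 1  # -> n = 49
val = p + n  # -> val = 85
p = val - p  # -> p = 49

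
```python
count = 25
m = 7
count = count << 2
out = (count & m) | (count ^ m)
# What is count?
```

Trace (tracking count):
count = 25  # -> count = 25
m = 7  # -> m = 7
count = count << 2  # -> count = 100
out = count & m | count ^ m  # -> out = 103

Answer: 100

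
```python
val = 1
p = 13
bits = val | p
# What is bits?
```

Answer: 13

Derivation:
Trace (tracking bits):
val = 1  # -> val = 1
p = 13  # -> p = 13
bits = val | p  # -> bits = 13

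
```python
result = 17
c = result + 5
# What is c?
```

Answer: 22

Derivation:
Trace (tracking c):
result = 17  # -> result = 17
c = result + 5  # -> c = 22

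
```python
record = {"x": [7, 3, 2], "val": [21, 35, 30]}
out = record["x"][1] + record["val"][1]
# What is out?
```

Trace (tracking out):
record = {'x': [7, 3, 2], 'val': [21, 35, 30]}  # -> record = {'x': [7, 3, 2], 'val': [21, 35, 30]}
out = record['x'][1] + record['val'][1]  # -> out = 38

Answer: 38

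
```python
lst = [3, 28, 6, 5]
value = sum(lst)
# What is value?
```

Answer: 42

Derivation:
Trace (tracking value):
lst = [3, 28, 6, 5]  # -> lst = [3, 28, 6, 5]
value = sum(lst)  # -> value = 42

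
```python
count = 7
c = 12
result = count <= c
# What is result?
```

Answer: True

Derivation:
Trace (tracking result):
count = 7  # -> count = 7
c = 12  # -> c = 12
result = count <= c  # -> result = True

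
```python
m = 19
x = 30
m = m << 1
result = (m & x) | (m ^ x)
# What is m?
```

Trace (tracking m):
m = 19  # -> m = 19
x = 30  # -> x = 30
m = m << 1  # -> m = 38
result = m & x | m ^ x  # -> result = 62

Answer: 38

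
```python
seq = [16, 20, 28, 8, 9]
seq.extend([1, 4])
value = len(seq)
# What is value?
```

Answer: 7

Derivation:
Trace (tracking value):
seq = [16, 20, 28, 8, 9]  # -> seq = [16, 20, 28, 8, 9]
seq.extend([1, 4])  # -> seq = [16, 20, 28, 8, 9, 1, 4]
value = len(seq)  # -> value = 7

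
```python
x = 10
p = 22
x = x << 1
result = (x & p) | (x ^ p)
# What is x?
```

Trace (tracking x):
x = 10  # -> x = 10
p = 22  # -> p = 22
x = x << 1  # -> x = 20
result = x & p | x ^ p  # -> result = 22

Answer: 20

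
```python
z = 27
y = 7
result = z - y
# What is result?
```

Answer: 20

Derivation:
Trace (tracking result):
z = 27  # -> z = 27
y = 7  # -> y = 7
result = z - y  # -> result = 20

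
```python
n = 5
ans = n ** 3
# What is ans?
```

Answer: 125

Derivation:
Trace (tracking ans):
n = 5  # -> n = 5
ans = n ** 3  # -> ans = 125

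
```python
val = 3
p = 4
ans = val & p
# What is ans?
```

Trace (tracking ans):
val = 3  # -> val = 3
p = 4  # -> p = 4
ans = val & p  # -> ans = 0

Answer: 0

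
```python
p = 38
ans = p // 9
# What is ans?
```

Answer: 4

Derivation:
Trace (tracking ans):
p = 38  # -> p = 38
ans = p // 9  # -> ans = 4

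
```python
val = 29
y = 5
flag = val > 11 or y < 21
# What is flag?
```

Answer: True

Derivation:
Trace (tracking flag):
val = 29  # -> val = 29
y = 5  # -> y = 5
flag = val > 11 or y < 21  # -> flag = True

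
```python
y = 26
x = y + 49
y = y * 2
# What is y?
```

Answer: 52

Derivation:
Trace (tracking y):
y = 26  # -> y = 26
x = y + 49  # -> x = 75
y = y * 2  # -> y = 52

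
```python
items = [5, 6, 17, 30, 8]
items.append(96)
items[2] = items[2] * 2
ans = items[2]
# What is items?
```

Answer: [5, 6, 34, 30, 8, 96]

Derivation:
Trace (tracking items):
items = [5, 6, 17, 30, 8]  # -> items = [5, 6, 17, 30, 8]
items.append(96)  # -> items = [5, 6, 17, 30, 8, 96]
items[2] = items[2] * 2  # -> items = [5, 6, 34, 30, 8, 96]
ans = items[2]  # -> ans = 34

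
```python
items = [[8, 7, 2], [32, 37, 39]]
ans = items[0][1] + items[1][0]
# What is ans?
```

Trace (tracking ans):
items = [[8, 7, 2], [32, 37, 39]]  # -> items = [[8, 7, 2], [32, 37, 39]]
ans = items[0][1] + items[1][0]  # -> ans = 39

Answer: 39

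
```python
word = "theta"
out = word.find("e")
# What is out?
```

Answer: 2

Derivation:
Trace (tracking out):
word = 'theta'  # -> word = 'theta'
out = word.find('e')  # -> out = 2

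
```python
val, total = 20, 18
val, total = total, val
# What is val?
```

Trace (tracking val):
val, total = (20, 18)  # -> val = 20, total = 18
val, total = (total, val)  # -> val = 18, total = 20

Answer: 18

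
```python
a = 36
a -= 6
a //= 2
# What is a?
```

Answer: 15

Derivation:
Trace (tracking a):
a = 36  # -> a = 36
a -= 6  # -> a = 30
a //= 2  # -> a = 15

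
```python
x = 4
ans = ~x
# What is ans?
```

Answer: -5

Derivation:
Trace (tracking ans):
x = 4  # -> x = 4
ans = ~x  # -> ans = -5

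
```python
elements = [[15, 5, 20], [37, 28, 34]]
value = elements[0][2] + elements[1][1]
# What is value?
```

Answer: 48

Derivation:
Trace (tracking value):
elements = [[15, 5, 20], [37, 28, 34]]  # -> elements = [[15, 5, 20], [37, 28, 34]]
value = elements[0][2] + elements[1][1]  # -> value = 48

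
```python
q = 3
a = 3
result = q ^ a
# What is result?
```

Answer: 0

Derivation:
Trace (tracking result):
q = 3  # -> q = 3
a = 3  # -> a = 3
result = q ^ a  # -> result = 0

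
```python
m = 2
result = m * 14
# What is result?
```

Answer: 28

Derivation:
Trace (tracking result):
m = 2  # -> m = 2
result = m * 14  # -> result = 28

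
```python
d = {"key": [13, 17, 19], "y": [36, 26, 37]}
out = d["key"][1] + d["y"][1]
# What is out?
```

Answer: 43

Derivation:
Trace (tracking out):
d = {'key': [13, 17, 19], 'y': [36, 26, 37]}  # -> d = {'key': [13, 17, 19], 'y': [36, 26, 37]}
out = d['key'][1] + d['y'][1]  # -> out = 43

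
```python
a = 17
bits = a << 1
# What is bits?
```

Answer: 34

Derivation:
Trace (tracking bits):
a = 17  # -> a = 17
bits = a << 1  # -> bits = 34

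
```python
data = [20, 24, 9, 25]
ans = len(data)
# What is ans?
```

Trace (tracking ans):
data = [20, 24, 9, 25]  # -> data = [20, 24, 9, 25]
ans = len(data)  # -> ans = 4

Answer: 4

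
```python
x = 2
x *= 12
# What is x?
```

Trace (tracking x):
x = 2  # -> x = 2
x *= 12  # -> x = 24

Answer: 24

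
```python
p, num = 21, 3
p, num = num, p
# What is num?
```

Trace (tracking num):
p, num = (21, 3)  # -> p = 21, num = 3
p, num = (num, p)  # -> p = 3, num = 21

Answer: 21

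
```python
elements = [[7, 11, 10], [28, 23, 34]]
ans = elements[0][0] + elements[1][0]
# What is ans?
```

Answer: 35

Derivation:
Trace (tracking ans):
elements = [[7, 11, 10], [28, 23, 34]]  # -> elements = [[7, 11, 10], [28, 23, 34]]
ans = elements[0][0] + elements[1][0]  # -> ans = 35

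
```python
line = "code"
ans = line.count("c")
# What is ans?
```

Answer: 1

Derivation:
Trace (tracking ans):
line = 'code'  # -> line = 'code'
ans = line.count('c')  # -> ans = 1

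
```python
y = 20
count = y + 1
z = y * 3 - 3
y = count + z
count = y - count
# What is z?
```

Answer: 57

Derivation:
Trace (tracking z):
y = 20  # -> y = 20
count = y + 1  # -> count = 21
z = y * 3 - 3  # -> z = 57
y = count + z  # -> y = 78
count = y - count  # -> count = 57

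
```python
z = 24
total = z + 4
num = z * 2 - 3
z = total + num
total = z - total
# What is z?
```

Answer: 73

Derivation:
Trace (tracking z):
z = 24  # -> z = 24
total = z + 4  # -> total = 28
num = z * 2 - 3  # -> num = 45
z = total + num  # -> z = 73
total = z - total  # -> total = 45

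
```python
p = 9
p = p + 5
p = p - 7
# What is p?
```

Answer: 7

Derivation:
Trace (tracking p):
p = 9  # -> p = 9
p = p + 5  # -> p = 14
p = p - 7  # -> p = 7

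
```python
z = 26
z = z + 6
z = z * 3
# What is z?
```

Answer: 96

Derivation:
Trace (tracking z):
z = 26  # -> z = 26
z = z + 6  # -> z = 32
z = z * 3  # -> z = 96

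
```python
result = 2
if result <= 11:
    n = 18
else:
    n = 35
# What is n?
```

Answer: 18

Derivation:
Trace (tracking n):
result = 2  # -> result = 2
if result <= 11:  # condition is True
    n = 18  # -> n = 18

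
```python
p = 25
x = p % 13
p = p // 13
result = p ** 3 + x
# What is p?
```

Trace (tracking p):
p = 25  # -> p = 25
x = p % 13  # -> x = 12
p = p // 13  # -> p = 1
result = p ** 3 + x  # -> result = 13

Answer: 1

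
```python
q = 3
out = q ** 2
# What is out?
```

Trace (tracking out):
q = 3  # -> q = 3
out = q ** 2  # -> out = 9

Answer: 9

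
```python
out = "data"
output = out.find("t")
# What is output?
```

Trace (tracking output):
out = 'data'  # -> out = 'data'
output = out.find('t')  # -> output = 2

Answer: 2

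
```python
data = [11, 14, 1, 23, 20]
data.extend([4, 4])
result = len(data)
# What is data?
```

Trace (tracking data):
data = [11, 14, 1, 23, 20]  # -> data = [11, 14, 1, 23, 20]
data.extend([4, 4])  # -> data = [11, 14, 1, 23, 20, 4, 4]
result = len(data)  # -> result = 7

Answer: [11, 14, 1, 23, 20, 4, 4]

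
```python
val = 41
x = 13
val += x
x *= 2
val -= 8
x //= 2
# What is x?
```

Answer: 13

Derivation:
Trace (tracking x):
val = 41  # -> val = 41
x = 13  # -> x = 13
val += x  # -> val = 54
x *= 2  # -> x = 26
val -= 8  # -> val = 46
x //= 2  # -> x = 13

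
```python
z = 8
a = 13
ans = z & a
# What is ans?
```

Answer: 8

Derivation:
Trace (tracking ans):
z = 8  # -> z = 8
a = 13  # -> a = 13
ans = z & a  # -> ans = 8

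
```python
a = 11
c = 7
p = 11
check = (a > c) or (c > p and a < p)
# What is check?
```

Answer: True

Derivation:
Trace (tracking check):
a = 11  # -> a = 11
c = 7  # -> c = 7
p = 11  # -> p = 11
check = a > c or (c > p and a < p)  # -> check = True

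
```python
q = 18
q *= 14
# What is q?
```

Answer: 252

Derivation:
Trace (tracking q):
q = 18  # -> q = 18
q *= 14  # -> q = 252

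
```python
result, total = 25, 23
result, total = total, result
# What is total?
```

Answer: 25

Derivation:
Trace (tracking total):
result, total = (25, 23)  # -> result = 25, total = 23
result, total = (total, result)  # -> result = 23, total = 25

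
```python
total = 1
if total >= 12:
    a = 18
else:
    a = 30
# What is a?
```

Answer: 30

Derivation:
Trace (tracking a):
total = 1  # -> total = 1
if total >= 12:  # condition is False
else:
    a = 30  # -> a = 30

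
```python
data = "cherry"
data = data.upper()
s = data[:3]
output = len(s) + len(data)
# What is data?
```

Trace (tracking data):
data = 'cherry'  # -> data = 'cherry'
data = data.upper()  # -> data = 'CHERRY'
s = data[:3]  # -> s = 'CHE'
output = len(s) + len(data)  # -> output = 9

Answer: 'CHERRY'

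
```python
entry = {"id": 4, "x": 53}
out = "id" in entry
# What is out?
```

Answer: True

Derivation:
Trace (tracking out):
entry = {'id': 4, 'x': 53}  # -> entry = {'id': 4, 'x': 53}
out = 'id' in entry  # -> out = True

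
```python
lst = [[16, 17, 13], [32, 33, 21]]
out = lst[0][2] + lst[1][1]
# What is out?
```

Answer: 46

Derivation:
Trace (tracking out):
lst = [[16, 17, 13], [32, 33, 21]]  # -> lst = [[16, 17, 13], [32, 33, 21]]
out = lst[0][2] + lst[1][1]  # -> out = 46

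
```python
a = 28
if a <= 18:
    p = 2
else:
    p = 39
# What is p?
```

Trace (tracking p):
a = 28  # -> a = 28
if a <= 18:  # condition is False
else:
    p = 39  # -> p = 39

Answer: 39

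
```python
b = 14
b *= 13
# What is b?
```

Trace (tracking b):
b = 14  # -> b = 14
b *= 13  # -> b = 182

Answer: 182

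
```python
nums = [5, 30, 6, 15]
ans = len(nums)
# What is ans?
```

Answer: 4

Derivation:
Trace (tracking ans):
nums = [5, 30, 6, 15]  # -> nums = [5, 30, 6, 15]
ans = len(nums)  # -> ans = 4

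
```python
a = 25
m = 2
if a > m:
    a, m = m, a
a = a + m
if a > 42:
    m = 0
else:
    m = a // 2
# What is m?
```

Answer: 13

Derivation:
Trace (tracking m):
a = 25  # -> a = 25
m = 2  # -> m = 2
if a > m:  # condition is True
    a, m = (m, a)  # -> a = 2, m = 25
a = a + m  # -> a = 27
if a > 42:  # condition is False
else:
    m = a // 2  # -> m = 13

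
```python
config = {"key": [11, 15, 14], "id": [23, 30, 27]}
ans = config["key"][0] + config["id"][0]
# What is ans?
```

Answer: 34

Derivation:
Trace (tracking ans):
config = {'key': [11, 15, 14], 'id': [23, 30, 27]}  # -> config = {'key': [11, 15, 14], 'id': [23, 30, 27]}
ans = config['key'][0] + config['id'][0]  # -> ans = 34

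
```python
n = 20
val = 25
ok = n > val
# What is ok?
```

Trace (tracking ok):
n = 20  # -> n = 20
val = 25  # -> val = 25
ok = n > val  # -> ok = False

Answer: False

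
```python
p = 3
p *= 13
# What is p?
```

Trace (tracking p):
p = 3  # -> p = 3
p *= 13  # -> p = 39

Answer: 39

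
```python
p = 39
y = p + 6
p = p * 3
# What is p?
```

Answer: 117

Derivation:
Trace (tracking p):
p = 39  # -> p = 39
y = p + 6  # -> y = 45
p = p * 3  # -> p = 117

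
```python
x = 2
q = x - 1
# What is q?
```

Answer: 1

Derivation:
Trace (tracking q):
x = 2  # -> x = 2
q = x - 1  # -> q = 1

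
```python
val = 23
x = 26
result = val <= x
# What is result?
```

Trace (tracking result):
val = 23  # -> val = 23
x = 26  # -> x = 26
result = val <= x  # -> result = True

Answer: True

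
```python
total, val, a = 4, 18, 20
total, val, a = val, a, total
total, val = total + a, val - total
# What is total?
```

Trace (tracking total):
total, val, a = (4, 18, 20)  # -> total = 4, val = 18, a = 20
total, val, a = (val, a, total)  # -> total = 18, val = 20, a = 4
total, val = (total + a, val - total)  # -> total = 22, val = 2

Answer: 22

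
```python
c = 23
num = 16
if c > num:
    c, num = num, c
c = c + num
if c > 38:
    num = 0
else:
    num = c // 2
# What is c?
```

Answer: 39

Derivation:
Trace (tracking c):
c = 23  # -> c = 23
num = 16  # -> num = 16
if c > num:  # condition is True
    c, num = (num, c)  # -> c = 16, num = 23
c = c + num  # -> c = 39
if c > 38:  # condition is True
    num = 0  # -> num = 0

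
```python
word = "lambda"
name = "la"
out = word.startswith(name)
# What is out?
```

Trace (tracking out):
word = 'lambda'  # -> word = 'lambda'
name = 'la'  # -> name = 'la'
out = word.startswith(name)  # -> out = True

Answer: True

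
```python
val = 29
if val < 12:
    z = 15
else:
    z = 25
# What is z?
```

Answer: 25

Derivation:
Trace (tracking z):
val = 29  # -> val = 29
if val < 12:  # condition is False
else:
    z = 25  # -> z = 25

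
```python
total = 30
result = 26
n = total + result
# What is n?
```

Answer: 56

Derivation:
Trace (tracking n):
total = 30  # -> total = 30
result = 26  # -> result = 26
n = total + result  # -> n = 56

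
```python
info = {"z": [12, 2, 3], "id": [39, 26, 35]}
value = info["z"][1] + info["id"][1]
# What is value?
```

Trace (tracking value):
info = {'z': [12, 2, 3], 'id': [39, 26, 35]}  # -> info = {'z': [12, 2, 3], 'id': [39, 26, 35]}
value = info['z'][1] + info['id'][1]  # -> value = 28

Answer: 28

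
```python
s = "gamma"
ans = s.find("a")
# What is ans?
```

Answer: 1

Derivation:
Trace (tracking ans):
s = 'gamma'  # -> s = 'gamma'
ans = s.find('a')  # -> ans = 1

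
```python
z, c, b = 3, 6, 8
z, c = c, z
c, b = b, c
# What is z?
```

Answer: 6

Derivation:
Trace (tracking z):
z, c, b = (3, 6, 8)  # -> z = 3, c = 6, b = 8
z, c = (c, z)  # -> z = 6, c = 3
c, b = (b, c)  # -> c = 8, b = 3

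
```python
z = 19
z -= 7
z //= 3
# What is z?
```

Answer: 4

Derivation:
Trace (tracking z):
z = 19  # -> z = 19
z -= 7  # -> z = 12
z //= 3  # -> z = 4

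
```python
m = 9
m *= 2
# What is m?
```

Answer: 18

Derivation:
Trace (tracking m):
m = 9  # -> m = 9
m *= 2  # -> m = 18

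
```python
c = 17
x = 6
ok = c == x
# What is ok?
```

Answer: False

Derivation:
Trace (tracking ok):
c = 17  # -> c = 17
x = 6  # -> x = 6
ok = c == x  # -> ok = False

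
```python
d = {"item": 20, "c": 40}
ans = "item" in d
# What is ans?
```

Answer: True

Derivation:
Trace (tracking ans):
d = {'item': 20, 'c': 40}  # -> d = {'item': 20, 'c': 40}
ans = 'item' in d  # -> ans = True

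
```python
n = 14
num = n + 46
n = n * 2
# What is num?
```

Trace (tracking num):
n = 14  # -> n = 14
num = n + 46  # -> num = 60
n = n * 2  # -> n = 28

Answer: 60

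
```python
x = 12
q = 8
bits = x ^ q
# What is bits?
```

Trace (tracking bits):
x = 12  # -> x = 12
q = 8  # -> q = 8
bits = x ^ q  # -> bits = 4

Answer: 4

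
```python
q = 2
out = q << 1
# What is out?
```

Trace (tracking out):
q = 2  # -> q = 2
out = q << 1  # -> out = 4

Answer: 4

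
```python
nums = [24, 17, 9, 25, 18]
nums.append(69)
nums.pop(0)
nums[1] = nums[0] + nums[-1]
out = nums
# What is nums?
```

Trace (tracking nums):
nums = [24, 17, 9, 25, 18]  # -> nums = [24, 17, 9, 25, 18]
nums.append(69)  # -> nums = [24, 17, 9, 25, 18, 69]
nums.pop(0)  # -> nums = [17, 9, 25, 18, 69]
nums[1] = nums[0] + nums[-1]  # -> nums = [17, 86, 25, 18, 69]
out = nums  # -> out = [17, 86, 25, 18, 69]

Answer: [17, 86, 25, 18, 69]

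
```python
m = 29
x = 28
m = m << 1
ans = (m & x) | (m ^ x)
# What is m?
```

Trace (tracking m):
m = 29  # -> m = 29
x = 28  # -> x = 28
m = m << 1  # -> m = 58
ans = m & x | m ^ x  # -> ans = 62

Answer: 58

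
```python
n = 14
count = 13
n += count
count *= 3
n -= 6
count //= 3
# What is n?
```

Trace (tracking n):
n = 14  # -> n = 14
count = 13  # -> count = 13
n += count  # -> n = 27
count *= 3  # -> count = 39
n -= 6  # -> n = 21
count //= 3  # -> count = 13

Answer: 21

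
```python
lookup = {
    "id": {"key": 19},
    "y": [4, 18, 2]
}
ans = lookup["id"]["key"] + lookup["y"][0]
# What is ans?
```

Answer: 23

Derivation:
Trace (tracking ans):
lookup = {'id': {'key': 19}, 'y': [4, 18, 2]}  # -> lookup = {'id': {'key': 19}, 'y': [4, 18, 2]}
ans = lookup['id']['key'] + lookup['y'][0]  # -> ans = 23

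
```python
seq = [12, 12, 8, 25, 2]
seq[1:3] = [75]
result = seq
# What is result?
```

Answer: [12, 75, 25, 2]

Derivation:
Trace (tracking result):
seq = [12, 12, 8, 25, 2]  # -> seq = [12, 12, 8, 25, 2]
seq[1:3] = [75]  # -> seq = [12, 75, 25, 2]
result = seq  # -> result = [12, 75, 25, 2]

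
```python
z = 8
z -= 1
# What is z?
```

Answer: 7

Derivation:
Trace (tracking z):
z = 8  # -> z = 8
z -= 1  # -> z = 7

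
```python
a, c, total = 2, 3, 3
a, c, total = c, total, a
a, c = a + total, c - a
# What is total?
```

Answer: 2

Derivation:
Trace (tracking total):
a, c, total = (2, 3, 3)  # -> a = 2, c = 3, total = 3
a, c, total = (c, total, a)  # -> a = 3, c = 3, total = 2
a, c = (a + total, c - a)  # -> a = 5, c = 0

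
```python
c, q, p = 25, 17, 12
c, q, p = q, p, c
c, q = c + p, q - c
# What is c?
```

Answer: 42

Derivation:
Trace (tracking c):
c, q, p = (25, 17, 12)  # -> c = 25, q = 17, p = 12
c, q, p = (q, p, c)  # -> c = 17, q = 12, p = 25
c, q = (c + p, q - c)  # -> c = 42, q = -5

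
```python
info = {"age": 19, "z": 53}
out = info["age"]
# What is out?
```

Answer: 19

Derivation:
Trace (tracking out):
info = {'age': 19, 'z': 53}  # -> info = {'age': 19, 'z': 53}
out = info['age']  # -> out = 19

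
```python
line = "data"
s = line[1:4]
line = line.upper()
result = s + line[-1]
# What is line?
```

Answer: 'DATA'

Derivation:
Trace (tracking line):
line = 'data'  # -> line = 'data'
s = line[1:4]  # -> s = 'ata'
line = line.upper()  # -> line = 'DATA'
result = s + line[-1]  # -> result = 'ataA'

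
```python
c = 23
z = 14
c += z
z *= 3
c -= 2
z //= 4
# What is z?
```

Trace (tracking z):
c = 23  # -> c = 23
z = 14  # -> z = 14
c += z  # -> c = 37
z *= 3  # -> z = 42
c -= 2  # -> c = 35
z //= 4  # -> z = 10

Answer: 10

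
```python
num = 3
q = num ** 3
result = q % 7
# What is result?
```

Trace (tracking result):
num = 3  # -> num = 3
q = num ** 3  # -> q = 27
result = q % 7  # -> result = 6

Answer: 6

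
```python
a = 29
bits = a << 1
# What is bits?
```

Trace (tracking bits):
a = 29  # -> a = 29
bits = a << 1  # -> bits = 58

Answer: 58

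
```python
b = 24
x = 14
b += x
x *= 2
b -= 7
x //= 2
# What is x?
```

Trace (tracking x):
b = 24  # -> b = 24
x = 14  # -> x = 14
b += x  # -> b = 38
x *= 2  # -> x = 28
b -= 7  # -> b = 31
x //= 2  # -> x = 14

Answer: 14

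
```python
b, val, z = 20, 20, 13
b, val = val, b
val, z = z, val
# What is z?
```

Answer: 20

Derivation:
Trace (tracking z):
b, val, z = (20, 20, 13)  # -> b = 20, val = 20, z = 13
b, val = (val, b)  # -> b = 20, val = 20
val, z = (z, val)  # -> val = 13, z = 20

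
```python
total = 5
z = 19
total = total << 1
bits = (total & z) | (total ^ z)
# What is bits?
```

Answer: 27

Derivation:
Trace (tracking bits):
total = 5  # -> total = 5
z = 19  # -> z = 19
total = total << 1  # -> total = 10
bits = total & z | total ^ z  # -> bits = 27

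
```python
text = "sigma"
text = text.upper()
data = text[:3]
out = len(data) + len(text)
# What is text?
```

Answer: 'SIGMA'

Derivation:
Trace (tracking text):
text = 'sigma'  # -> text = 'sigma'
text = text.upper()  # -> text = 'SIGMA'
data = text[:3]  # -> data = 'SIG'
out = len(data) + len(text)  # -> out = 8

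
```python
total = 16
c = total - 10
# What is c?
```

Trace (tracking c):
total = 16  # -> total = 16
c = total - 10  # -> c = 6

Answer: 6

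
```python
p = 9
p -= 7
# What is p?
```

Trace (tracking p):
p = 9  # -> p = 9
p -= 7  # -> p = 2

Answer: 2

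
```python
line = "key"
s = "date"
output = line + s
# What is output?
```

Answer: 'keydate'

Derivation:
Trace (tracking output):
line = 'key'  # -> line = 'key'
s = 'date'  # -> s = 'date'
output = line + s  # -> output = 'keydate'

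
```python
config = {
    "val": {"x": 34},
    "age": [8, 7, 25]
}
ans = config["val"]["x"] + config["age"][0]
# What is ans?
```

Answer: 42

Derivation:
Trace (tracking ans):
config = {'val': {'x': 34}, 'age': [8, 7, 25]}  # -> config = {'val': {'x': 34}, 'age': [8, 7, 25]}
ans = config['val']['x'] + config['age'][0]  # -> ans = 42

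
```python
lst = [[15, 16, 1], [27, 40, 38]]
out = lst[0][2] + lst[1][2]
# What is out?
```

Answer: 39

Derivation:
Trace (tracking out):
lst = [[15, 16, 1], [27, 40, 38]]  # -> lst = [[15, 16, 1], [27, 40, 38]]
out = lst[0][2] + lst[1][2]  # -> out = 39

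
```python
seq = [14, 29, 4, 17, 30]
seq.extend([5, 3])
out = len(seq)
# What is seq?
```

Answer: [14, 29, 4, 17, 30, 5, 3]

Derivation:
Trace (tracking seq):
seq = [14, 29, 4, 17, 30]  # -> seq = [14, 29, 4, 17, 30]
seq.extend([5, 3])  # -> seq = [14, 29, 4, 17, 30, 5, 3]
out = len(seq)  # -> out = 7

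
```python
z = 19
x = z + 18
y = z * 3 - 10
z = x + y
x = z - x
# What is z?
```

Trace (tracking z):
z = 19  # -> z = 19
x = z + 18  # -> x = 37
y = z * 3 - 10  # -> y = 47
z = x + y  # -> z = 84
x = z - x  # -> x = 47

Answer: 84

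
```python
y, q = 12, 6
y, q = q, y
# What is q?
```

Trace (tracking q):
y, q = (12, 6)  # -> y = 12, q = 6
y, q = (q, y)  # -> y = 6, q = 12

Answer: 12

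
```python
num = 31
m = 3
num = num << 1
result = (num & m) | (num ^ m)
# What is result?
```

Answer: 63

Derivation:
Trace (tracking result):
num = 31  # -> num = 31
m = 3  # -> m = 3
num = num << 1  # -> num = 62
result = num & m | num ^ m  # -> result = 63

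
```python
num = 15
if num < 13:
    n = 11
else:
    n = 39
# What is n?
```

Trace (tracking n):
num = 15  # -> num = 15
if num < 13:  # condition is False
else:
    n = 39  # -> n = 39

Answer: 39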